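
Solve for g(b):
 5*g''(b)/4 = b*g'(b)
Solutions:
 g(b) = C1 + C2*erfi(sqrt(10)*b/5)


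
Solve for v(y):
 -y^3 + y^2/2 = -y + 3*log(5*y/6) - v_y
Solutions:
 v(y) = C1 + y^4/4 - y^3/6 - y^2/2 + 3*y*log(y) - 3*y + y*log(125/216)


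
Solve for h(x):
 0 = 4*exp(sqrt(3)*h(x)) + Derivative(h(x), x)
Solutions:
 h(x) = sqrt(3)*(2*log(1/(C1 + 4*x)) - log(3))/6


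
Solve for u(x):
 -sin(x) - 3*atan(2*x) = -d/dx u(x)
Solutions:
 u(x) = C1 + 3*x*atan(2*x) - 3*log(4*x^2 + 1)/4 - cos(x)


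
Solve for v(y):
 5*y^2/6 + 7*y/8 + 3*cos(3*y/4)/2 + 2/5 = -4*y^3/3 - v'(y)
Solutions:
 v(y) = C1 - y^4/3 - 5*y^3/18 - 7*y^2/16 - 2*y/5 - 2*sin(3*y/4)


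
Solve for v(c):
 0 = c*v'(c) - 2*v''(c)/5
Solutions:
 v(c) = C1 + C2*erfi(sqrt(5)*c/2)


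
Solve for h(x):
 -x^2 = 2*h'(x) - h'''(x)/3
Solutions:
 h(x) = C1 + C2*exp(-sqrt(6)*x) + C3*exp(sqrt(6)*x) - x^3/6 - x/6


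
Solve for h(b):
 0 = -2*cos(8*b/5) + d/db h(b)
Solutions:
 h(b) = C1 + 5*sin(8*b/5)/4


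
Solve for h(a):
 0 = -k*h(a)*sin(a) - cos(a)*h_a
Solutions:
 h(a) = C1*exp(k*log(cos(a)))


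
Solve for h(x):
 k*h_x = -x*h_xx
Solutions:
 h(x) = C1 + x^(1 - re(k))*(C2*sin(log(x)*Abs(im(k))) + C3*cos(log(x)*im(k)))


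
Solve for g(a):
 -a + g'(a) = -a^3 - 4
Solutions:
 g(a) = C1 - a^4/4 + a^2/2 - 4*a


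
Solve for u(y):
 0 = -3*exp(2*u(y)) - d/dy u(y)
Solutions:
 u(y) = log(-sqrt(-1/(C1 - 3*y))) - log(2)/2
 u(y) = log(-1/(C1 - 3*y))/2 - log(2)/2


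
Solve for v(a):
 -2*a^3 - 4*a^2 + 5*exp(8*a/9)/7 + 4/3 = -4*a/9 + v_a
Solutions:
 v(a) = C1 - a^4/2 - 4*a^3/3 + 2*a^2/9 + 4*a/3 + 45*exp(8*a/9)/56


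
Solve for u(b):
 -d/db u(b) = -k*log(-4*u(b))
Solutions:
 Integral(1/(log(-_y) + 2*log(2)), (_y, u(b))) = C1 + b*k


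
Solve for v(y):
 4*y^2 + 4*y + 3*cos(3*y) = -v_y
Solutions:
 v(y) = C1 - 4*y^3/3 - 2*y^2 - sin(3*y)


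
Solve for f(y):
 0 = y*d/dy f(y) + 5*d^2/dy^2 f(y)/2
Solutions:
 f(y) = C1 + C2*erf(sqrt(5)*y/5)


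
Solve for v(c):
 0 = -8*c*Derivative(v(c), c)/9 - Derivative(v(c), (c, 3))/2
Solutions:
 v(c) = C1 + Integral(C2*airyai(-2*6^(1/3)*c/3) + C3*airybi(-2*6^(1/3)*c/3), c)


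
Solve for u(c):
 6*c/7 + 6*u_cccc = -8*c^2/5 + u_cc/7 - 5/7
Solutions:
 u(c) = C1 + C2*c + C3*exp(-sqrt(42)*c/42) + C4*exp(sqrt(42)*c/42) + 14*c^4/15 + c^3 + 4729*c^2/10


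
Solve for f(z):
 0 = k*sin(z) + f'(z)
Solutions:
 f(z) = C1 + k*cos(z)


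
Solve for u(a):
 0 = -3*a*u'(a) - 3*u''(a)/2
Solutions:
 u(a) = C1 + C2*erf(a)


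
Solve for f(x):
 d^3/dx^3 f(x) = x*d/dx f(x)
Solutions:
 f(x) = C1 + Integral(C2*airyai(x) + C3*airybi(x), x)


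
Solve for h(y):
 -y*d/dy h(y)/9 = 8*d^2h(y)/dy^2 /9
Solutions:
 h(y) = C1 + C2*erf(y/4)


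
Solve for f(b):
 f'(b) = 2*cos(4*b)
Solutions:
 f(b) = C1 + sin(4*b)/2


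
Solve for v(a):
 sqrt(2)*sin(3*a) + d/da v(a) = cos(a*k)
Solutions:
 v(a) = C1 + sqrt(2)*cos(3*a)/3 + sin(a*k)/k


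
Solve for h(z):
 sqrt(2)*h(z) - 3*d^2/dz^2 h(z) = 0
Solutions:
 h(z) = C1*exp(-2^(1/4)*sqrt(3)*z/3) + C2*exp(2^(1/4)*sqrt(3)*z/3)


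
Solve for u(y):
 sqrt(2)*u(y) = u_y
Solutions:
 u(y) = C1*exp(sqrt(2)*y)


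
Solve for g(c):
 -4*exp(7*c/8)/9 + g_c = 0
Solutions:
 g(c) = C1 + 32*exp(7*c/8)/63


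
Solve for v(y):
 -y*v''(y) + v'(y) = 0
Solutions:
 v(y) = C1 + C2*y^2


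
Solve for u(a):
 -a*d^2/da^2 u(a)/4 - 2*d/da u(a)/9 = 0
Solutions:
 u(a) = C1 + C2*a^(1/9)


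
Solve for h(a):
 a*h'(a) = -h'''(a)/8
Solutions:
 h(a) = C1 + Integral(C2*airyai(-2*a) + C3*airybi(-2*a), a)


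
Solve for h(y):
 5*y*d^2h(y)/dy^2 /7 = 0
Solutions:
 h(y) = C1 + C2*y


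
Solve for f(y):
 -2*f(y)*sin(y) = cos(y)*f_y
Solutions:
 f(y) = C1*cos(y)^2


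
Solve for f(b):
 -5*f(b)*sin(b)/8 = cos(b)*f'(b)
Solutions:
 f(b) = C1*cos(b)^(5/8)


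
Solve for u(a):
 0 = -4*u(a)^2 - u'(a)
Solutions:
 u(a) = 1/(C1 + 4*a)


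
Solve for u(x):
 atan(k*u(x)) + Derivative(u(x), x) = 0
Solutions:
 Integral(1/atan(_y*k), (_y, u(x))) = C1 - x


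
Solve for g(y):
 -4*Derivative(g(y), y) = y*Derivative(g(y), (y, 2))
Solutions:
 g(y) = C1 + C2/y^3


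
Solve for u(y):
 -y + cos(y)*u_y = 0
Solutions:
 u(y) = C1 + Integral(y/cos(y), y)


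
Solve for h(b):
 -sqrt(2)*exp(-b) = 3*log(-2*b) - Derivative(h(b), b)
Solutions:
 h(b) = C1 + 3*b*log(-b) + 3*b*(-1 + log(2)) - sqrt(2)*exp(-b)


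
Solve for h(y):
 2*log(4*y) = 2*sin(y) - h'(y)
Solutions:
 h(y) = C1 - 2*y*log(y) - 4*y*log(2) + 2*y - 2*cos(y)


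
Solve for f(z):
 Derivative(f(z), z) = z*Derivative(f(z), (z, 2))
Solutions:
 f(z) = C1 + C2*z^2


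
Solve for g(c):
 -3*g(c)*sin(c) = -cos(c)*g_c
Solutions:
 g(c) = C1/cos(c)^3


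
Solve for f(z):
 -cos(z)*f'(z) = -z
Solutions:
 f(z) = C1 + Integral(z/cos(z), z)


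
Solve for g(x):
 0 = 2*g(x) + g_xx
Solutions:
 g(x) = C1*sin(sqrt(2)*x) + C2*cos(sqrt(2)*x)


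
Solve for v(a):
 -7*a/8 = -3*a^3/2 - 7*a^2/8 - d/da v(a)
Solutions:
 v(a) = C1 - 3*a^4/8 - 7*a^3/24 + 7*a^2/16


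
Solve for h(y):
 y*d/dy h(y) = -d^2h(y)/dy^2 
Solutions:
 h(y) = C1 + C2*erf(sqrt(2)*y/2)


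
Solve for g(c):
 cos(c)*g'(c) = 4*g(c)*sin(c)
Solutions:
 g(c) = C1/cos(c)^4


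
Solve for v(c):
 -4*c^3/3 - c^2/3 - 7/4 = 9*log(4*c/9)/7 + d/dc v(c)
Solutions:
 v(c) = C1 - c^4/3 - c^3/9 - 9*c*log(c)/7 - 18*c*log(2)/7 - 13*c/28 + 18*c*log(3)/7


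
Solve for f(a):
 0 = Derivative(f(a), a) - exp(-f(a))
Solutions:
 f(a) = log(C1 + a)


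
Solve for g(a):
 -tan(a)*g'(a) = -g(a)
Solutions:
 g(a) = C1*sin(a)


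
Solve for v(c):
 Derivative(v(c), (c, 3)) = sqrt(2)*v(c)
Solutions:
 v(c) = C3*exp(2^(1/6)*c) + (C1*sin(2^(1/6)*sqrt(3)*c/2) + C2*cos(2^(1/6)*sqrt(3)*c/2))*exp(-2^(1/6)*c/2)


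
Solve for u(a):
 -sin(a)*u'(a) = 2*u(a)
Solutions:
 u(a) = C1*(cos(a) + 1)/(cos(a) - 1)


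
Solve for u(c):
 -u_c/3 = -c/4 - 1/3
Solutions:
 u(c) = C1 + 3*c^2/8 + c


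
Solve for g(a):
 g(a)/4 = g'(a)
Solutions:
 g(a) = C1*exp(a/4)


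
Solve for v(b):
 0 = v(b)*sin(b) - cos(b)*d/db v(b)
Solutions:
 v(b) = C1/cos(b)


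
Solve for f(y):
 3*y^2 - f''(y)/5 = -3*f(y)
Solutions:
 f(y) = C1*exp(-sqrt(15)*y) + C2*exp(sqrt(15)*y) - y^2 - 2/15


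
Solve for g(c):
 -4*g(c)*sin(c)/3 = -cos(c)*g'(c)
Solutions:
 g(c) = C1/cos(c)^(4/3)


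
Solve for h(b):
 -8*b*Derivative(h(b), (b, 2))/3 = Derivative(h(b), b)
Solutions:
 h(b) = C1 + C2*b^(5/8)


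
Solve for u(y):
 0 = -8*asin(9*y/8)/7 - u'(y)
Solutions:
 u(y) = C1 - 8*y*asin(9*y/8)/7 - 8*sqrt(64 - 81*y^2)/63


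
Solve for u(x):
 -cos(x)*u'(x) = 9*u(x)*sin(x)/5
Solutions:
 u(x) = C1*cos(x)^(9/5)


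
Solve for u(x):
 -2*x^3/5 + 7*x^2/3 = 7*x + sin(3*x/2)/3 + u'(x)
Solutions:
 u(x) = C1 - x^4/10 + 7*x^3/9 - 7*x^2/2 + 2*cos(3*x/2)/9


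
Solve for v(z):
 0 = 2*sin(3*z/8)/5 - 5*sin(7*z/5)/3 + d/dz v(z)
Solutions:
 v(z) = C1 + 16*cos(3*z/8)/15 - 25*cos(7*z/5)/21


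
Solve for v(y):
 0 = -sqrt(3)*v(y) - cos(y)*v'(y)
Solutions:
 v(y) = C1*(sin(y) - 1)^(sqrt(3)/2)/(sin(y) + 1)^(sqrt(3)/2)


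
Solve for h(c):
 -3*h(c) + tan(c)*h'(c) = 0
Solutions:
 h(c) = C1*sin(c)^3


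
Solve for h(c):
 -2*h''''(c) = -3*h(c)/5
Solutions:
 h(c) = C1*exp(-10^(3/4)*3^(1/4)*c/10) + C2*exp(10^(3/4)*3^(1/4)*c/10) + C3*sin(10^(3/4)*3^(1/4)*c/10) + C4*cos(10^(3/4)*3^(1/4)*c/10)


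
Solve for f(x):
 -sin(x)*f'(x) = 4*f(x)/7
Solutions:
 f(x) = C1*(cos(x) + 1)^(2/7)/(cos(x) - 1)^(2/7)


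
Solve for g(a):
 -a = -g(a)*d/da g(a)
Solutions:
 g(a) = -sqrt(C1 + a^2)
 g(a) = sqrt(C1 + a^2)


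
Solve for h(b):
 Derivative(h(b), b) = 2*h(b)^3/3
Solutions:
 h(b) = -sqrt(6)*sqrt(-1/(C1 + 2*b))/2
 h(b) = sqrt(6)*sqrt(-1/(C1 + 2*b))/2


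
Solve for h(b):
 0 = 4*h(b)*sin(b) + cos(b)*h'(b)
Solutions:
 h(b) = C1*cos(b)^4


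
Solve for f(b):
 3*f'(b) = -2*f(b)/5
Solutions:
 f(b) = C1*exp(-2*b/15)


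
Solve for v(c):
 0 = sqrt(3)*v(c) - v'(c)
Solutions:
 v(c) = C1*exp(sqrt(3)*c)


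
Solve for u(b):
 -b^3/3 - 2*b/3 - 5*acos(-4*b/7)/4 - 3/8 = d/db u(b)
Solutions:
 u(b) = C1 - b^4/12 - b^2/3 - 5*b*acos(-4*b/7)/4 - 3*b/8 - 5*sqrt(49 - 16*b^2)/16


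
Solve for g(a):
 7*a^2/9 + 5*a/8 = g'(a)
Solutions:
 g(a) = C1 + 7*a^3/27 + 5*a^2/16


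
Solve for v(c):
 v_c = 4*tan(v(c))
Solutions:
 v(c) = pi - asin(C1*exp(4*c))
 v(c) = asin(C1*exp(4*c))


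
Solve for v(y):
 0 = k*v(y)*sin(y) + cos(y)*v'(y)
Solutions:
 v(y) = C1*exp(k*log(cos(y)))


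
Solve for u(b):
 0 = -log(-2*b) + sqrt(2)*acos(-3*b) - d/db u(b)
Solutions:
 u(b) = C1 - b*log(-b) - b*log(2) + b + sqrt(2)*(b*acos(-3*b) + sqrt(1 - 9*b^2)/3)


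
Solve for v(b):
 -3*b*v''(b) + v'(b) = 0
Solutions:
 v(b) = C1 + C2*b^(4/3)


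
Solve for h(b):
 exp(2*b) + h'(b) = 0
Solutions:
 h(b) = C1 - exp(2*b)/2


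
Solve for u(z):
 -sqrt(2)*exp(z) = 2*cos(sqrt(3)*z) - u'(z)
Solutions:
 u(z) = C1 + sqrt(2)*exp(z) + 2*sqrt(3)*sin(sqrt(3)*z)/3


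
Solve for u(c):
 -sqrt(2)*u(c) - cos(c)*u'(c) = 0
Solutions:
 u(c) = C1*(sin(c) - 1)^(sqrt(2)/2)/(sin(c) + 1)^(sqrt(2)/2)


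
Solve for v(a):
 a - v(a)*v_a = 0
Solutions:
 v(a) = -sqrt(C1 + a^2)
 v(a) = sqrt(C1 + a^2)


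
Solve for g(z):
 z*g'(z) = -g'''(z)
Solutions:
 g(z) = C1 + Integral(C2*airyai(-z) + C3*airybi(-z), z)


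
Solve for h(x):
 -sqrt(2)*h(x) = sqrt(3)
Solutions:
 h(x) = -sqrt(6)/2


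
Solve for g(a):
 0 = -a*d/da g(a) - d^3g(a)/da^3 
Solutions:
 g(a) = C1 + Integral(C2*airyai(-a) + C3*airybi(-a), a)


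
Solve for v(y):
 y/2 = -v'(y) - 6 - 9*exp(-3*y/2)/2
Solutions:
 v(y) = C1 - y^2/4 - 6*y + 3*exp(-3*y/2)


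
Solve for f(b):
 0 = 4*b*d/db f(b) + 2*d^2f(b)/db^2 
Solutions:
 f(b) = C1 + C2*erf(b)


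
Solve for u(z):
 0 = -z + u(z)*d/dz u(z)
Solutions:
 u(z) = -sqrt(C1 + z^2)
 u(z) = sqrt(C1 + z^2)


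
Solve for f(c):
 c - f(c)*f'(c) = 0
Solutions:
 f(c) = -sqrt(C1 + c^2)
 f(c) = sqrt(C1 + c^2)


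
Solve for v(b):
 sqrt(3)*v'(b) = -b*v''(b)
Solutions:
 v(b) = C1 + C2*b^(1 - sqrt(3))


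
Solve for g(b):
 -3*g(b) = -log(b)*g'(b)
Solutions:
 g(b) = C1*exp(3*li(b))


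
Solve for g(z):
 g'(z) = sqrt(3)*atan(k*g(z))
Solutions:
 Integral(1/atan(_y*k), (_y, g(z))) = C1 + sqrt(3)*z


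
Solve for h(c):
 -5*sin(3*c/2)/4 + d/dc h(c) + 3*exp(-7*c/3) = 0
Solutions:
 h(c) = C1 - 5*cos(3*c/2)/6 + 9*exp(-7*c/3)/7


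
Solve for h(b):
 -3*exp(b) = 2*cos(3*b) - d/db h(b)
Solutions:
 h(b) = C1 + 3*exp(b) + 2*sin(3*b)/3


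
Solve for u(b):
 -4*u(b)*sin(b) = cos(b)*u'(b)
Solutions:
 u(b) = C1*cos(b)^4


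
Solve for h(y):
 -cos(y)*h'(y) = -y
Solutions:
 h(y) = C1 + Integral(y/cos(y), y)


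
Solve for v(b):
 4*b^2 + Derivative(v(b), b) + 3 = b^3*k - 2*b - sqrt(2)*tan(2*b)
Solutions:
 v(b) = C1 + b^4*k/4 - 4*b^3/3 - b^2 - 3*b + sqrt(2)*log(cos(2*b))/2


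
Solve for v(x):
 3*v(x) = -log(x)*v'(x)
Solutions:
 v(x) = C1*exp(-3*li(x))


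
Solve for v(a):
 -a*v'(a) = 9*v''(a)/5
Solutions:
 v(a) = C1 + C2*erf(sqrt(10)*a/6)


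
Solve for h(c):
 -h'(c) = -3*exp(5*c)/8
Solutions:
 h(c) = C1 + 3*exp(5*c)/40


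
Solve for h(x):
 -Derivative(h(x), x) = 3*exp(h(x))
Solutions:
 h(x) = log(1/(C1 + 3*x))


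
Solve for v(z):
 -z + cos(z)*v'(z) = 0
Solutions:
 v(z) = C1 + Integral(z/cos(z), z)


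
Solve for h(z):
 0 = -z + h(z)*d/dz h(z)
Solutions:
 h(z) = -sqrt(C1 + z^2)
 h(z) = sqrt(C1 + z^2)


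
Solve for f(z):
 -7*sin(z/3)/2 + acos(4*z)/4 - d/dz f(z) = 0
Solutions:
 f(z) = C1 + z*acos(4*z)/4 - sqrt(1 - 16*z^2)/16 + 21*cos(z/3)/2


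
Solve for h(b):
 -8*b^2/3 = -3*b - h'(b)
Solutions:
 h(b) = C1 + 8*b^3/9 - 3*b^2/2


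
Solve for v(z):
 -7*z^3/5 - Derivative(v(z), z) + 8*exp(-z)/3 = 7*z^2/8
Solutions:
 v(z) = C1 - 7*z^4/20 - 7*z^3/24 - 8*exp(-z)/3


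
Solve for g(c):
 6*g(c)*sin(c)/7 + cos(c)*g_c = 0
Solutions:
 g(c) = C1*cos(c)^(6/7)


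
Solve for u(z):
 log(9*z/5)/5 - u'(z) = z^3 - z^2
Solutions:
 u(z) = C1 - z^4/4 + z^3/3 + z*log(z)/5 - z*log(5)/5 - z/5 + 2*z*log(3)/5


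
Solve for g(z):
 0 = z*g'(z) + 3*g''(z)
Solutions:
 g(z) = C1 + C2*erf(sqrt(6)*z/6)


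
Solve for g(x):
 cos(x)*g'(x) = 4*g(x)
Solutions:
 g(x) = C1*(sin(x)^2 + 2*sin(x) + 1)/(sin(x)^2 - 2*sin(x) + 1)


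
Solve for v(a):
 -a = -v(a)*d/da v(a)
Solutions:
 v(a) = -sqrt(C1 + a^2)
 v(a) = sqrt(C1 + a^2)


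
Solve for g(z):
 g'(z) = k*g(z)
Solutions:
 g(z) = C1*exp(k*z)


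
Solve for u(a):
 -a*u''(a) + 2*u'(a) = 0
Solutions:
 u(a) = C1 + C2*a^3


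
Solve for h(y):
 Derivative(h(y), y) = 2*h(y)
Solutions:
 h(y) = C1*exp(2*y)


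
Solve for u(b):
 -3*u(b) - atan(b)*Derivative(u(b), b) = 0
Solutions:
 u(b) = C1*exp(-3*Integral(1/atan(b), b))


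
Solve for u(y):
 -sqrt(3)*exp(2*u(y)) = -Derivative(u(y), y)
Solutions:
 u(y) = log(-sqrt(-1/(C1 + sqrt(3)*y))) - log(2)/2
 u(y) = log(-1/(C1 + sqrt(3)*y))/2 - log(2)/2


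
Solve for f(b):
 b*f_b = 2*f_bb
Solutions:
 f(b) = C1 + C2*erfi(b/2)


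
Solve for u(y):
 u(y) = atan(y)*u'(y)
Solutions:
 u(y) = C1*exp(Integral(1/atan(y), y))


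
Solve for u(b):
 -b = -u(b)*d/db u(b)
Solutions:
 u(b) = -sqrt(C1 + b^2)
 u(b) = sqrt(C1 + b^2)


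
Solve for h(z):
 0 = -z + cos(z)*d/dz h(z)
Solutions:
 h(z) = C1 + Integral(z/cos(z), z)


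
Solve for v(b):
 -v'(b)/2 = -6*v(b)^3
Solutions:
 v(b) = -sqrt(2)*sqrt(-1/(C1 + 12*b))/2
 v(b) = sqrt(2)*sqrt(-1/(C1 + 12*b))/2


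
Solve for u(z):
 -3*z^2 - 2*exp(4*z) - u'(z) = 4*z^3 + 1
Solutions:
 u(z) = C1 - z^4 - z^3 - z - exp(4*z)/2


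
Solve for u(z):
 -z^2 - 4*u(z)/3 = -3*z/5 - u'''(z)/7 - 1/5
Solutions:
 u(z) = C3*exp(28^(1/3)*3^(2/3)*z/3) - 3*z^2/4 + 9*z/20 + (C1*sin(28^(1/3)*3^(1/6)*z/2) + C2*cos(28^(1/3)*3^(1/6)*z/2))*exp(-28^(1/3)*3^(2/3)*z/6) + 3/20


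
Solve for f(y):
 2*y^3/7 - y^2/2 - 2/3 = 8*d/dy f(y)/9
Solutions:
 f(y) = C1 + 9*y^4/112 - 3*y^3/16 - 3*y/4


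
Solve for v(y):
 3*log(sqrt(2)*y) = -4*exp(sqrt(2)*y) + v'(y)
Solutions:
 v(y) = C1 + 3*y*log(y) + y*(-3 + 3*log(2)/2) + 2*sqrt(2)*exp(sqrt(2)*y)


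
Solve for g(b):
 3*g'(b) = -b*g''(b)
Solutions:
 g(b) = C1 + C2/b^2


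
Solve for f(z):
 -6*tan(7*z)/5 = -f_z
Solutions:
 f(z) = C1 - 6*log(cos(7*z))/35


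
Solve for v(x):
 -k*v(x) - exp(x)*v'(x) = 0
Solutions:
 v(x) = C1*exp(k*exp(-x))


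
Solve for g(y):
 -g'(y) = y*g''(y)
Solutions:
 g(y) = C1 + C2*log(y)


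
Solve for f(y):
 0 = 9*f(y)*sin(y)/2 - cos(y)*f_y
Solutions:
 f(y) = C1/cos(y)^(9/2)


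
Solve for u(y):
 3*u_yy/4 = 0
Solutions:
 u(y) = C1 + C2*y


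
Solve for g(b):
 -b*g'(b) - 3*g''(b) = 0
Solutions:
 g(b) = C1 + C2*erf(sqrt(6)*b/6)


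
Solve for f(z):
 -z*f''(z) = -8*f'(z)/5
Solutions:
 f(z) = C1 + C2*z^(13/5)


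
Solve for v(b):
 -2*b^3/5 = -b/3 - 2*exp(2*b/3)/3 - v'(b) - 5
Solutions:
 v(b) = C1 + b^4/10 - b^2/6 - 5*b - exp(b)^(2/3)


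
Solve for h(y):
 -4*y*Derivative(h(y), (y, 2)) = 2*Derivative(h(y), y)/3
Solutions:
 h(y) = C1 + C2*y^(5/6)


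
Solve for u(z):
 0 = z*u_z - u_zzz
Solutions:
 u(z) = C1 + Integral(C2*airyai(z) + C3*airybi(z), z)


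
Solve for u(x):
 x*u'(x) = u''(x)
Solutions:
 u(x) = C1 + C2*erfi(sqrt(2)*x/2)


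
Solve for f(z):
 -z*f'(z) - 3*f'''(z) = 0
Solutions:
 f(z) = C1 + Integral(C2*airyai(-3^(2/3)*z/3) + C3*airybi(-3^(2/3)*z/3), z)


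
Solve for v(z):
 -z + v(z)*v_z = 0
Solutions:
 v(z) = -sqrt(C1 + z^2)
 v(z) = sqrt(C1 + z^2)


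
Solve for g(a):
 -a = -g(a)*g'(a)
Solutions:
 g(a) = -sqrt(C1 + a^2)
 g(a) = sqrt(C1 + a^2)


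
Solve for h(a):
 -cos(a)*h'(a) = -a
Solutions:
 h(a) = C1 + Integral(a/cos(a), a)


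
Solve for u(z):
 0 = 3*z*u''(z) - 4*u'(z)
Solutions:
 u(z) = C1 + C2*z^(7/3)


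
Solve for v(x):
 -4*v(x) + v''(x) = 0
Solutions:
 v(x) = C1*exp(-2*x) + C2*exp(2*x)


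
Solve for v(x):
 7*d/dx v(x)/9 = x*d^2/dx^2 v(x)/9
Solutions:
 v(x) = C1 + C2*x^8


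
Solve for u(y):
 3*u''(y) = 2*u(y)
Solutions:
 u(y) = C1*exp(-sqrt(6)*y/3) + C2*exp(sqrt(6)*y/3)


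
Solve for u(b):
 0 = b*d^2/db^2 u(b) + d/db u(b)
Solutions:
 u(b) = C1 + C2*log(b)


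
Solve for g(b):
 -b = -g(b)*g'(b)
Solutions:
 g(b) = -sqrt(C1 + b^2)
 g(b) = sqrt(C1 + b^2)


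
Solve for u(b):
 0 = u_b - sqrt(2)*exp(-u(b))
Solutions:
 u(b) = log(C1 + sqrt(2)*b)


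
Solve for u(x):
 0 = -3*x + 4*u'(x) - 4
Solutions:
 u(x) = C1 + 3*x^2/8 + x


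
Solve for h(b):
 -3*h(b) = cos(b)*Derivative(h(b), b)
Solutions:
 h(b) = C1*(sin(b) - 1)^(3/2)/(sin(b) + 1)^(3/2)


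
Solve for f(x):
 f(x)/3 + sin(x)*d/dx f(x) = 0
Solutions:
 f(x) = C1*(cos(x) + 1)^(1/6)/(cos(x) - 1)^(1/6)


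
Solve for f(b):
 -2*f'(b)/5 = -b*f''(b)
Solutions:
 f(b) = C1 + C2*b^(7/5)


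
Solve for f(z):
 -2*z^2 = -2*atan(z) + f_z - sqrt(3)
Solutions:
 f(z) = C1 - 2*z^3/3 + 2*z*atan(z) + sqrt(3)*z - log(z^2 + 1)


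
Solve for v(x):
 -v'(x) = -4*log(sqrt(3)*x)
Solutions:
 v(x) = C1 + 4*x*log(x) - 4*x + x*log(9)


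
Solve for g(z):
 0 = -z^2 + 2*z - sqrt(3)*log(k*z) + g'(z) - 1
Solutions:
 g(z) = C1 + z^3/3 - z^2 + sqrt(3)*z*log(k*z) + z*(1 - sqrt(3))


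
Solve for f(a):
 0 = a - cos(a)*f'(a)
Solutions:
 f(a) = C1 + Integral(a/cos(a), a)


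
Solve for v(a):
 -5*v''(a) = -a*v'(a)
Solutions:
 v(a) = C1 + C2*erfi(sqrt(10)*a/10)


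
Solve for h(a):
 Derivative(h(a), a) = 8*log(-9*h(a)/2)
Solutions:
 -Integral(1/(log(-_y) - log(2) + 2*log(3)), (_y, h(a)))/8 = C1 - a


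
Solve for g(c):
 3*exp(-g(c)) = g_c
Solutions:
 g(c) = log(C1 + 3*c)


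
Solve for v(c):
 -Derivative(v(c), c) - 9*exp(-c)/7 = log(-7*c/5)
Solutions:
 v(c) = C1 - c*log(-c) + c*(-log(7) + 1 + log(5)) + 9*exp(-c)/7


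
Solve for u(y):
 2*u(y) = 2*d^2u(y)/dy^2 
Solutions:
 u(y) = C1*exp(-y) + C2*exp(y)


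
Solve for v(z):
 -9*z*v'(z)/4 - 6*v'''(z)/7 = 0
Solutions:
 v(z) = C1 + Integral(C2*airyai(-21^(1/3)*z/2) + C3*airybi(-21^(1/3)*z/2), z)


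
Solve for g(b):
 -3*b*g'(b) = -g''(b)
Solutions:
 g(b) = C1 + C2*erfi(sqrt(6)*b/2)


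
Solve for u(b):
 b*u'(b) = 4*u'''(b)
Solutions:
 u(b) = C1 + Integral(C2*airyai(2^(1/3)*b/2) + C3*airybi(2^(1/3)*b/2), b)


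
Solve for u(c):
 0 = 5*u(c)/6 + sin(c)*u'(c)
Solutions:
 u(c) = C1*(cos(c) + 1)^(5/12)/(cos(c) - 1)^(5/12)


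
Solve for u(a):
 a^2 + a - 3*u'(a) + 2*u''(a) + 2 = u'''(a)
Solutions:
 u(a) = C1 + a^3/9 + 7*a^2/18 + 26*a/27 + (C2*sin(sqrt(2)*a) + C3*cos(sqrt(2)*a))*exp(a)


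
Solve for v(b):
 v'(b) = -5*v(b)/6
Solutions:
 v(b) = C1*exp(-5*b/6)


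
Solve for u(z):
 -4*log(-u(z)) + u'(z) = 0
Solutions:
 -li(-u(z)) = C1 + 4*z


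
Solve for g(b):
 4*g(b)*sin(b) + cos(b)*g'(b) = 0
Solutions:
 g(b) = C1*cos(b)^4


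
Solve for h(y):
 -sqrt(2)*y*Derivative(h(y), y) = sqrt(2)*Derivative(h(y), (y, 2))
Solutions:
 h(y) = C1 + C2*erf(sqrt(2)*y/2)


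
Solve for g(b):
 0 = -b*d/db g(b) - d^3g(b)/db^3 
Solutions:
 g(b) = C1 + Integral(C2*airyai(-b) + C3*airybi(-b), b)


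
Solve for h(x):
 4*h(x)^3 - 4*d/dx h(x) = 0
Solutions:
 h(x) = -sqrt(2)*sqrt(-1/(C1 + x))/2
 h(x) = sqrt(2)*sqrt(-1/(C1 + x))/2


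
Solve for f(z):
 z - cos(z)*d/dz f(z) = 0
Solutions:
 f(z) = C1 + Integral(z/cos(z), z)


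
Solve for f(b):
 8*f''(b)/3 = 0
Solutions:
 f(b) = C1 + C2*b


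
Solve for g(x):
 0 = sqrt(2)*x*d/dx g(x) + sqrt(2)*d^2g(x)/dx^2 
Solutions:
 g(x) = C1 + C2*erf(sqrt(2)*x/2)


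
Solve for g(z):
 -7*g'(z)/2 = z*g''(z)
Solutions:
 g(z) = C1 + C2/z^(5/2)


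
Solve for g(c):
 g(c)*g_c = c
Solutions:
 g(c) = -sqrt(C1 + c^2)
 g(c) = sqrt(C1 + c^2)


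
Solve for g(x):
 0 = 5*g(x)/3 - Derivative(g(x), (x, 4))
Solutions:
 g(x) = C1*exp(-3^(3/4)*5^(1/4)*x/3) + C2*exp(3^(3/4)*5^(1/4)*x/3) + C3*sin(3^(3/4)*5^(1/4)*x/3) + C4*cos(3^(3/4)*5^(1/4)*x/3)


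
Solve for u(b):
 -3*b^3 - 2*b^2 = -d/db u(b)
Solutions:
 u(b) = C1 + 3*b^4/4 + 2*b^3/3


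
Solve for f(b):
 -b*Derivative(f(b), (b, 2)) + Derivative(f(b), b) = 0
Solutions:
 f(b) = C1 + C2*b^2


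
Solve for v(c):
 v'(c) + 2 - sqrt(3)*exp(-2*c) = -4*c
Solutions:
 v(c) = C1 - 2*c^2 - 2*c - sqrt(3)*exp(-2*c)/2


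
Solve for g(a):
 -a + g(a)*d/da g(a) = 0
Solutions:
 g(a) = -sqrt(C1 + a^2)
 g(a) = sqrt(C1 + a^2)


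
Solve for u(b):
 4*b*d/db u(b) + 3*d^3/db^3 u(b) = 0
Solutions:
 u(b) = C1 + Integral(C2*airyai(-6^(2/3)*b/3) + C3*airybi(-6^(2/3)*b/3), b)


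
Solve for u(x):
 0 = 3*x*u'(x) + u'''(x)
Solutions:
 u(x) = C1 + Integral(C2*airyai(-3^(1/3)*x) + C3*airybi(-3^(1/3)*x), x)


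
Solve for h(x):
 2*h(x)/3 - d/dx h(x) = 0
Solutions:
 h(x) = C1*exp(2*x/3)


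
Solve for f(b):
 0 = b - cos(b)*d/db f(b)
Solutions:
 f(b) = C1 + Integral(b/cos(b), b)


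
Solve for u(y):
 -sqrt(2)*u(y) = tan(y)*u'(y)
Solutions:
 u(y) = C1/sin(y)^(sqrt(2))


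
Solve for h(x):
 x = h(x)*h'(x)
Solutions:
 h(x) = -sqrt(C1 + x^2)
 h(x) = sqrt(C1 + x^2)


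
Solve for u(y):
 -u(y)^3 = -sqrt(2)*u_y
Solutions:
 u(y) = -sqrt(-1/(C1 + sqrt(2)*y))
 u(y) = sqrt(-1/(C1 + sqrt(2)*y))


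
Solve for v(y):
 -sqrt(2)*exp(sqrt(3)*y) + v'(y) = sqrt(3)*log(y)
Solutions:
 v(y) = C1 + sqrt(3)*y*log(y) - sqrt(3)*y + sqrt(6)*exp(sqrt(3)*y)/3


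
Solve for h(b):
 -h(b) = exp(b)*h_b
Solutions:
 h(b) = C1*exp(exp(-b))


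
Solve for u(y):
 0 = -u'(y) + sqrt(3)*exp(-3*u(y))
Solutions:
 u(y) = log(C1 + 3*sqrt(3)*y)/3
 u(y) = log((-3^(1/3) - 3^(5/6)*I)*(C1 + sqrt(3)*y)^(1/3)/2)
 u(y) = log((-3^(1/3) + 3^(5/6)*I)*(C1 + sqrt(3)*y)^(1/3)/2)


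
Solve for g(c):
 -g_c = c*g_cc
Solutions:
 g(c) = C1 + C2*log(c)


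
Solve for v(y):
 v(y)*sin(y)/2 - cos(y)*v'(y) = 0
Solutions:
 v(y) = C1/sqrt(cos(y))


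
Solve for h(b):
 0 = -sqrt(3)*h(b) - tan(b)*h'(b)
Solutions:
 h(b) = C1/sin(b)^(sqrt(3))


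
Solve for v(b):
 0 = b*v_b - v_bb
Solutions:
 v(b) = C1 + C2*erfi(sqrt(2)*b/2)


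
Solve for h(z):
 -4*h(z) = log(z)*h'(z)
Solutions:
 h(z) = C1*exp(-4*li(z))


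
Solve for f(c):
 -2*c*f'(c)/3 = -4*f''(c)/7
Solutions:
 f(c) = C1 + C2*erfi(sqrt(21)*c/6)


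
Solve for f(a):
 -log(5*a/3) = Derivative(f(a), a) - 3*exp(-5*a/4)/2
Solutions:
 f(a) = C1 - a*log(a) + a*(-log(5) + 1 + log(3)) - 6*exp(-5*a/4)/5


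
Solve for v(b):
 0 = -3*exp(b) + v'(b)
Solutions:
 v(b) = C1 + 3*exp(b)


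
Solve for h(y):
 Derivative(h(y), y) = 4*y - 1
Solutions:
 h(y) = C1 + 2*y^2 - y


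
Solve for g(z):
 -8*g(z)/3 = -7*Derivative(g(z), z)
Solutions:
 g(z) = C1*exp(8*z/21)


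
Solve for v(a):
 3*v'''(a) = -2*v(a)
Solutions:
 v(a) = C3*exp(-2^(1/3)*3^(2/3)*a/3) + (C1*sin(2^(1/3)*3^(1/6)*a/2) + C2*cos(2^(1/3)*3^(1/6)*a/2))*exp(2^(1/3)*3^(2/3)*a/6)


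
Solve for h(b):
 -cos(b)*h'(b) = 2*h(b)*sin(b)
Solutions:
 h(b) = C1*cos(b)^2


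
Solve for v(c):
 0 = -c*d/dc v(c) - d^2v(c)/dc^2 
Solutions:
 v(c) = C1 + C2*erf(sqrt(2)*c/2)


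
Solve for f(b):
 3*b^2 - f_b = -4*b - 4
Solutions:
 f(b) = C1 + b^3 + 2*b^2 + 4*b


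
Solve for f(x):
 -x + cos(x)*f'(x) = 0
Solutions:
 f(x) = C1 + Integral(x/cos(x), x)


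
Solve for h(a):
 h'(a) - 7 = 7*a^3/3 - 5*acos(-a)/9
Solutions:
 h(a) = C1 + 7*a^4/12 - 5*a*acos(-a)/9 + 7*a - 5*sqrt(1 - a^2)/9


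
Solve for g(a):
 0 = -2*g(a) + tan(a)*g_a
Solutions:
 g(a) = C1*sin(a)^2


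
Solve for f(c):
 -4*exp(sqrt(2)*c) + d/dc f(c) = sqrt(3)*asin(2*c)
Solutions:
 f(c) = C1 + sqrt(3)*(c*asin(2*c) + sqrt(1 - 4*c^2)/2) + 2*sqrt(2)*exp(sqrt(2)*c)


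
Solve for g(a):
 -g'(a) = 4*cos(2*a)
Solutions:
 g(a) = C1 - 2*sin(2*a)


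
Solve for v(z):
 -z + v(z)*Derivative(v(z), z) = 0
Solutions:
 v(z) = -sqrt(C1 + z^2)
 v(z) = sqrt(C1 + z^2)


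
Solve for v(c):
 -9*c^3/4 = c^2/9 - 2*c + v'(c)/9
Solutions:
 v(c) = C1 - 81*c^4/16 - c^3/3 + 9*c^2


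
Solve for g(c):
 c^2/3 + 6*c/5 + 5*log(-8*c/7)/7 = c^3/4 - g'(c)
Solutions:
 g(c) = C1 + c^4/16 - c^3/9 - 3*c^2/5 - 5*c*log(-c)/7 + 5*c*(-3*log(2) + 1 + log(7))/7


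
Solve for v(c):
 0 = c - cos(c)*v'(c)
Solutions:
 v(c) = C1 + Integral(c/cos(c), c)


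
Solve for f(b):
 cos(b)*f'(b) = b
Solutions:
 f(b) = C1 + Integral(b/cos(b), b)


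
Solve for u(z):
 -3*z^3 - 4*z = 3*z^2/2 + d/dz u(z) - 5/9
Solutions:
 u(z) = C1 - 3*z^4/4 - z^3/2 - 2*z^2 + 5*z/9


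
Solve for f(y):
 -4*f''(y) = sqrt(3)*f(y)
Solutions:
 f(y) = C1*sin(3^(1/4)*y/2) + C2*cos(3^(1/4)*y/2)


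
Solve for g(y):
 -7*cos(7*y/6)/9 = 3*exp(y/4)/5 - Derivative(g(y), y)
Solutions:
 g(y) = C1 + 12*exp(y/4)/5 + 2*sin(7*y/6)/3


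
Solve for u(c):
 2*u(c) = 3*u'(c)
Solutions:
 u(c) = C1*exp(2*c/3)


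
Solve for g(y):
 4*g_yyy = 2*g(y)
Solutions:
 g(y) = C3*exp(2^(2/3)*y/2) + (C1*sin(2^(2/3)*sqrt(3)*y/4) + C2*cos(2^(2/3)*sqrt(3)*y/4))*exp(-2^(2/3)*y/4)


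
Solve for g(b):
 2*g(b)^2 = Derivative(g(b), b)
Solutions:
 g(b) = -1/(C1 + 2*b)


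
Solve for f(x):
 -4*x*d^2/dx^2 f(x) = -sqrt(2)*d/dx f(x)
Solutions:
 f(x) = C1 + C2*x^(sqrt(2)/4 + 1)


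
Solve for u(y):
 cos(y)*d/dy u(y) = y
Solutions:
 u(y) = C1 + Integral(y/cos(y), y)


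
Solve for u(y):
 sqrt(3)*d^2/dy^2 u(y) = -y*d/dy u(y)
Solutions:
 u(y) = C1 + C2*erf(sqrt(2)*3^(3/4)*y/6)


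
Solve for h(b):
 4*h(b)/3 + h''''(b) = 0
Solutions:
 h(b) = (C1*sin(3^(3/4)*b/3) + C2*cos(3^(3/4)*b/3))*exp(-3^(3/4)*b/3) + (C3*sin(3^(3/4)*b/3) + C4*cos(3^(3/4)*b/3))*exp(3^(3/4)*b/3)


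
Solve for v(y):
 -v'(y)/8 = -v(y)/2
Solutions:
 v(y) = C1*exp(4*y)


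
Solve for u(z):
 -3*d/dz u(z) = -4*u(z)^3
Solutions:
 u(z) = -sqrt(6)*sqrt(-1/(C1 + 4*z))/2
 u(z) = sqrt(6)*sqrt(-1/(C1 + 4*z))/2


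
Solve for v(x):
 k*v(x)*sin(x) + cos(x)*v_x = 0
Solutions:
 v(x) = C1*exp(k*log(cos(x)))


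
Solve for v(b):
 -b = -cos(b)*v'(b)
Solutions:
 v(b) = C1 + Integral(b/cos(b), b)


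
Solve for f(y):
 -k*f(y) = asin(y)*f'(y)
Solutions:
 f(y) = C1*exp(-k*Integral(1/asin(y), y))


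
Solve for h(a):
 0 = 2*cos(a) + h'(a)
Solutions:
 h(a) = C1 - 2*sin(a)


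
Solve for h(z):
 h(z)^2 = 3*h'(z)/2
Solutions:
 h(z) = -3/(C1 + 2*z)


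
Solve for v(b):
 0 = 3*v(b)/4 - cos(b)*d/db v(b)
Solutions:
 v(b) = C1*(sin(b) + 1)^(3/8)/(sin(b) - 1)^(3/8)


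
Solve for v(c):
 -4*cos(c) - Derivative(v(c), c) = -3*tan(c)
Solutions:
 v(c) = C1 - 3*log(cos(c)) - 4*sin(c)


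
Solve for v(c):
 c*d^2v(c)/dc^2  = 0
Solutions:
 v(c) = C1 + C2*c


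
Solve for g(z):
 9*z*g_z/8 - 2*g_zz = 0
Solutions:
 g(z) = C1 + C2*erfi(3*sqrt(2)*z/8)


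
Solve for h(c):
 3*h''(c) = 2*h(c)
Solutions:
 h(c) = C1*exp(-sqrt(6)*c/3) + C2*exp(sqrt(6)*c/3)


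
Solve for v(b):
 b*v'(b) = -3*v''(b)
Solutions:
 v(b) = C1 + C2*erf(sqrt(6)*b/6)


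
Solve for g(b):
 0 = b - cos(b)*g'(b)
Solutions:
 g(b) = C1 + Integral(b/cos(b), b)


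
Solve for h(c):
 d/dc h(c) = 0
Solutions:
 h(c) = C1


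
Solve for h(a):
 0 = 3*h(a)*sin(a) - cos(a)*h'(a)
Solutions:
 h(a) = C1/cos(a)^3


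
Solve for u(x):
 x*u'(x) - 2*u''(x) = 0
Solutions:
 u(x) = C1 + C2*erfi(x/2)


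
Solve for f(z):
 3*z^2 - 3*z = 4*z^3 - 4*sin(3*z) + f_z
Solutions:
 f(z) = C1 - z^4 + z^3 - 3*z^2/2 - 4*cos(3*z)/3


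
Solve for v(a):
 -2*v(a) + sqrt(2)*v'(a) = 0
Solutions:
 v(a) = C1*exp(sqrt(2)*a)


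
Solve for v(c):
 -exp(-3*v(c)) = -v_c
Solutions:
 v(c) = log(C1 + 3*c)/3
 v(c) = log((-3^(1/3) - 3^(5/6)*I)*(C1 + c)^(1/3)/2)
 v(c) = log((-3^(1/3) + 3^(5/6)*I)*(C1 + c)^(1/3)/2)


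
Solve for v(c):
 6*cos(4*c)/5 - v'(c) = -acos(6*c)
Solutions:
 v(c) = C1 + c*acos(6*c) - sqrt(1 - 36*c^2)/6 + 3*sin(4*c)/10


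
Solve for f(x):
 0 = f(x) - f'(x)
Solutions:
 f(x) = C1*exp(x)


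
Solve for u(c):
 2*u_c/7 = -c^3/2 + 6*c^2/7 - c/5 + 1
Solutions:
 u(c) = C1 - 7*c^4/16 + c^3 - 7*c^2/20 + 7*c/2


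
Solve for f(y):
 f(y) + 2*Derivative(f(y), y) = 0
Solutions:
 f(y) = C1*exp(-y/2)


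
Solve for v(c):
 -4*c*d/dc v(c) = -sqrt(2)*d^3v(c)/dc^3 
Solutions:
 v(c) = C1 + Integral(C2*airyai(sqrt(2)*c) + C3*airybi(sqrt(2)*c), c)


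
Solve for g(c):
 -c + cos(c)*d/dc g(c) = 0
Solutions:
 g(c) = C1 + Integral(c/cos(c), c)


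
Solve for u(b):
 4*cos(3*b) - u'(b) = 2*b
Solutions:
 u(b) = C1 - b^2 + 4*sin(3*b)/3


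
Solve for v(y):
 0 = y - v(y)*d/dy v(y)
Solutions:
 v(y) = -sqrt(C1 + y^2)
 v(y) = sqrt(C1 + y^2)


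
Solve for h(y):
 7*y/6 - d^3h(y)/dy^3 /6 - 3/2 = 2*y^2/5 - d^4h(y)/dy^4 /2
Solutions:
 h(y) = C1 + C2*y + C3*y^2 + C4*exp(y/3) - y^5/25 - 37*y^4/120 - 26*y^3/5


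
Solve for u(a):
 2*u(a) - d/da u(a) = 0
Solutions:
 u(a) = C1*exp(2*a)


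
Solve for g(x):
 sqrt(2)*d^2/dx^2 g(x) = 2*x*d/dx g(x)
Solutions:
 g(x) = C1 + C2*erfi(2^(3/4)*x/2)


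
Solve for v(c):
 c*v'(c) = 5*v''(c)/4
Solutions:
 v(c) = C1 + C2*erfi(sqrt(10)*c/5)


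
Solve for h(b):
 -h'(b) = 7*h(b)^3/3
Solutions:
 h(b) = -sqrt(6)*sqrt(-1/(C1 - 7*b))/2
 h(b) = sqrt(6)*sqrt(-1/(C1 - 7*b))/2


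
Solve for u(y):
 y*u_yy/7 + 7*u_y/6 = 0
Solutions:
 u(y) = C1 + C2/y^(43/6)


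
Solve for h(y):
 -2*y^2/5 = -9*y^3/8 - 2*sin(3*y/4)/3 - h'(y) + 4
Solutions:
 h(y) = C1 - 9*y^4/32 + 2*y^3/15 + 4*y + 8*cos(3*y/4)/9


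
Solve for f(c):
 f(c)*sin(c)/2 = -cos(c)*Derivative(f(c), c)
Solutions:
 f(c) = C1*sqrt(cos(c))


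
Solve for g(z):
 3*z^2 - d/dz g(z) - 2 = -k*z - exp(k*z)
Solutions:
 g(z) = C1 + k*z^2/2 + z^3 - 2*z + exp(k*z)/k


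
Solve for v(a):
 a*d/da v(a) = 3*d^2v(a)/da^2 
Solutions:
 v(a) = C1 + C2*erfi(sqrt(6)*a/6)


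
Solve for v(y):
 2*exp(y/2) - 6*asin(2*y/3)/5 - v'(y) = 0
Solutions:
 v(y) = C1 - 6*y*asin(2*y/3)/5 - 3*sqrt(9 - 4*y^2)/5 + 4*exp(y/2)


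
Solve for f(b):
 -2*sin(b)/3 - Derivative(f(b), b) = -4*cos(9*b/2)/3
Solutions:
 f(b) = C1 + 8*sin(9*b/2)/27 + 2*cos(b)/3


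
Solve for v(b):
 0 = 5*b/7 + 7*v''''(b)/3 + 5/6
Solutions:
 v(b) = C1 + C2*b + C3*b^2 + C4*b^3 - b^5/392 - 5*b^4/336


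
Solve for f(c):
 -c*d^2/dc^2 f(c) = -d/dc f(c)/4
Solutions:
 f(c) = C1 + C2*c^(5/4)


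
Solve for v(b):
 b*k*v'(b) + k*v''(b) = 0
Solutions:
 v(b) = C1 + C2*erf(sqrt(2)*b/2)


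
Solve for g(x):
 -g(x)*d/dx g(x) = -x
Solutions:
 g(x) = -sqrt(C1 + x^2)
 g(x) = sqrt(C1 + x^2)


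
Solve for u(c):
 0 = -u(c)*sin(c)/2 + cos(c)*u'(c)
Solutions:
 u(c) = C1/sqrt(cos(c))


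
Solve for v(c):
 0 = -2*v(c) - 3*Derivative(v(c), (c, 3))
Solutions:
 v(c) = C3*exp(-2^(1/3)*3^(2/3)*c/3) + (C1*sin(2^(1/3)*3^(1/6)*c/2) + C2*cos(2^(1/3)*3^(1/6)*c/2))*exp(2^(1/3)*3^(2/3)*c/6)


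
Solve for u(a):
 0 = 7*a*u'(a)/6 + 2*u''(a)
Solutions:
 u(a) = C1 + C2*erf(sqrt(42)*a/12)


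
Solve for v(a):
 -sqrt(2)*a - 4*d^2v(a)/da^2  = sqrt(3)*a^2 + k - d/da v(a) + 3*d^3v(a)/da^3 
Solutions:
 v(a) = C1 + C2*exp(a*(-2 + sqrt(7))/3) + C3*exp(-a*(2 + sqrt(7))/3) + sqrt(3)*a^3/3 + sqrt(2)*a^2/2 + 4*sqrt(3)*a^2 + a*k + 4*sqrt(2)*a + 38*sqrt(3)*a


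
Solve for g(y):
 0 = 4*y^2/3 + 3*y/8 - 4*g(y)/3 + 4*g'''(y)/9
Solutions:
 g(y) = C3*exp(3^(1/3)*y) + y^2 + 9*y/32 + (C1*sin(3^(5/6)*y/2) + C2*cos(3^(5/6)*y/2))*exp(-3^(1/3)*y/2)


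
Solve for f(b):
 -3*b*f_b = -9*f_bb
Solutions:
 f(b) = C1 + C2*erfi(sqrt(6)*b/6)


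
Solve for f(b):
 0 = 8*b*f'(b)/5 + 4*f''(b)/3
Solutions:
 f(b) = C1 + C2*erf(sqrt(15)*b/5)


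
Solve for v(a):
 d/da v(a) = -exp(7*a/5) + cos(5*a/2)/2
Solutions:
 v(a) = C1 - 5*exp(7*a/5)/7 + sin(5*a/2)/5


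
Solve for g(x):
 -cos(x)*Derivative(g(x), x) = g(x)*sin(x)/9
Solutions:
 g(x) = C1*cos(x)^(1/9)


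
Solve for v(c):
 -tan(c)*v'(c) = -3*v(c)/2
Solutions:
 v(c) = C1*sin(c)^(3/2)


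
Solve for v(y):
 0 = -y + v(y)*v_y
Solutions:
 v(y) = -sqrt(C1 + y^2)
 v(y) = sqrt(C1 + y^2)


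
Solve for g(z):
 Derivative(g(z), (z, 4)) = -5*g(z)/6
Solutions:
 g(z) = (C1*sin(10^(1/4)*3^(3/4)*z/6) + C2*cos(10^(1/4)*3^(3/4)*z/6))*exp(-10^(1/4)*3^(3/4)*z/6) + (C3*sin(10^(1/4)*3^(3/4)*z/6) + C4*cos(10^(1/4)*3^(3/4)*z/6))*exp(10^(1/4)*3^(3/4)*z/6)


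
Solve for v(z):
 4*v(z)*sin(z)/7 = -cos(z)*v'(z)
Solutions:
 v(z) = C1*cos(z)^(4/7)


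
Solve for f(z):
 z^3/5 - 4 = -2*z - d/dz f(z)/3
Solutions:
 f(z) = C1 - 3*z^4/20 - 3*z^2 + 12*z


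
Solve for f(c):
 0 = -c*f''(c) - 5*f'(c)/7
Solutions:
 f(c) = C1 + C2*c^(2/7)


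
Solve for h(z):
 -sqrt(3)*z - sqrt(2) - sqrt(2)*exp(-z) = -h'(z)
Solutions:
 h(z) = C1 + sqrt(3)*z^2/2 + sqrt(2)*z - sqrt(2)*exp(-z)


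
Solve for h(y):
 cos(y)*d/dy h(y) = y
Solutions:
 h(y) = C1 + Integral(y/cos(y), y)


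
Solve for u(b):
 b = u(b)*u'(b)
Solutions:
 u(b) = -sqrt(C1 + b^2)
 u(b) = sqrt(C1 + b^2)


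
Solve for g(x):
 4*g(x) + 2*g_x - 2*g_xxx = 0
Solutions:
 g(x) = C1*exp(-x*((sqrt(78)/9 + 1)^(-1/3) + 3*(sqrt(78)/9 + 1)^(1/3))/6)*sin(sqrt(3)*x*(-3*(sqrt(78)/9 + 1)^(1/3) + (sqrt(78)/9 + 1)^(-1/3))/6) + C2*exp(-x*((sqrt(78)/9 + 1)^(-1/3) + 3*(sqrt(78)/9 + 1)^(1/3))/6)*cos(sqrt(3)*x*(-3*(sqrt(78)/9 + 1)^(1/3) + (sqrt(78)/9 + 1)^(-1/3))/6) + C3*exp(x*(1/(3*(sqrt(78)/9 + 1)^(1/3)) + (sqrt(78)/9 + 1)^(1/3)))


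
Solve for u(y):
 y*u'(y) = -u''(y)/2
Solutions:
 u(y) = C1 + C2*erf(y)


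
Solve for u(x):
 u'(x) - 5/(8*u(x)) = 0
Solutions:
 u(x) = -sqrt(C1 + 5*x)/2
 u(x) = sqrt(C1 + 5*x)/2


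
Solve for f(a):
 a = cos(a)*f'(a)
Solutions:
 f(a) = C1 + Integral(a/cos(a), a)


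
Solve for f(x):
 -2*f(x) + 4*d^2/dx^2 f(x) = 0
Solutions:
 f(x) = C1*exp(-sqrt(2)*x/2) + C2*exp(sqrt(2)*x/2)


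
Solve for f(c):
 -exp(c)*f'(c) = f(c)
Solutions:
 f(c) = C1*exp(exp(-c))


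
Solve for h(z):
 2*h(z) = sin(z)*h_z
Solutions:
 h(z) = C1*(cos(z) - 1)/(cos(z) + 1)


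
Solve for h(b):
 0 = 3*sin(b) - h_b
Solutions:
 h(b) = C1 - 3*cos(b)


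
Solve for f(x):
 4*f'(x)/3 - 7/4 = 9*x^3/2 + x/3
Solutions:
 f(x) = C1 + 27*x^4/32 + x^2/8 + 21*x/16


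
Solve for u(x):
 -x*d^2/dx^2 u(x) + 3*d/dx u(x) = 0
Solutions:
 u(x) = C1 + C2*x^4


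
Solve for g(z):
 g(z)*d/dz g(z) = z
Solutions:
 g(z) = -sqrt(C1 + z^2)
 g(z) = sqrt(C1 + z^2)


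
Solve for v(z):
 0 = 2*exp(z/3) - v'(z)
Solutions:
 v(z) = C1 + 6*exp(z/3)


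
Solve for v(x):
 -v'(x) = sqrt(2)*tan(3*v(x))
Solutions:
 v(x) = -asin(C1*exp(-3*sqrt(2)*x))/3 + pi/3
 v(x) = asin(C1*exp(-3*sqrt(2)*x))/3


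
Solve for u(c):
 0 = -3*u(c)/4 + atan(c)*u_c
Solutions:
 u(c) = C1*exp(3*Integral(1/atan(c), c)/4)


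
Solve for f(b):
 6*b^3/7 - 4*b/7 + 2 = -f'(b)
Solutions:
 f(b) = C1 - 3*b^4/14 + 2*b^2/7 - 2*b


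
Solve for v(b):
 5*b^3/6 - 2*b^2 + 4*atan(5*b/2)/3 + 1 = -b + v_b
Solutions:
 v(b) = C1 + 5*b^4/24 - 2*b^3/3 + b^2/2 + 4*b*atan(5*b/2)/3 + b - 4*log(25*b^2 + 4)/15


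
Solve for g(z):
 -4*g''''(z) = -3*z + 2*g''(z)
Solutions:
 g(z) = C1 + C2*z + C3*sin(sqrt(2)*z/2) + C4*cos(sqrt(2)*z/2) + z^3/4


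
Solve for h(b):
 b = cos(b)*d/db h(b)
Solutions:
 h(b) = C1 + Integral(b/cos(b), b)


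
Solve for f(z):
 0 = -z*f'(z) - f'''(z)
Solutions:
 f(z) = C1 + Integral(C2*airyai(-z) + C3*airybi(-z), z)


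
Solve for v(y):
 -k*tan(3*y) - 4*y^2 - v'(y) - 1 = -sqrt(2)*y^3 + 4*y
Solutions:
 v(y) = C1 + k*log(cos(3*y))/3 + sqrt(2)*y^4/4 - 4*y^3/3 - 2*y^2 - y


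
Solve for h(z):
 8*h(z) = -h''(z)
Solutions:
 h(z) = C1*sin(2*sqrt(2)*z) + C2*cos(2*sqrt(2)*z)


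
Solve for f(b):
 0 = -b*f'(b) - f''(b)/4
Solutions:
 f(b) = C1 + C2*erf(sqrt(2)*b)


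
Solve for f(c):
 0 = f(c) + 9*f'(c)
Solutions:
 f(c) = C1*exp(-c/9)


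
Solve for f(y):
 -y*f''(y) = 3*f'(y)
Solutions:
 f(y) = C1 + C2/y^2


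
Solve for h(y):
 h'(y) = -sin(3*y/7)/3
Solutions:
 h(y) = C1 + 7*cos(3*y/7)/9


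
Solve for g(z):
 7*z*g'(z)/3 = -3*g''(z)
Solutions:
 g(z) = C1 + C2*erf(sqrt(14)*z/6)


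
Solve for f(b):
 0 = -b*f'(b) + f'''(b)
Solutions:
 f(b) = C1 + Integral(C2*airyai(b) + C3*airybi(b), b)


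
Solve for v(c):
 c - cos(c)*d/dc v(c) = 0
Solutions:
 v(c) = C1 + Integral(c/cos(c), c)


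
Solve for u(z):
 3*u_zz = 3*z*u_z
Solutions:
 u(z) = C1 + C2*erfi(sqrt(2)*z/2)


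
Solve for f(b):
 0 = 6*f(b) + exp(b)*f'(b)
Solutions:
 f(b) = C1*exp(6*exp(-b))


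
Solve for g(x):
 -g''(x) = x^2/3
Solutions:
 g(x) = C1 + C2*x - x^4/36


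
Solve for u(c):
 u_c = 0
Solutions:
 u(c) = C1


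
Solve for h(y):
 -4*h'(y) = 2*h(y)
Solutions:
 h(y) = C1*exp(-y/2)


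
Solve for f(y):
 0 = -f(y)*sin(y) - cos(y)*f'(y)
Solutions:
 f(y) = C1*cos(y)


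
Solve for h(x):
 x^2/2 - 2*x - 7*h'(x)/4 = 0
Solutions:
 h(x) = C1 + 2*x^3/21 - 4*x^2/7


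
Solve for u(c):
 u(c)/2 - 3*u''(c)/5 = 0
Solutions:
 u(c) = C1*exp(-sqrt(30)*c/6) + C2*exp(sqrt(30)*c/6)


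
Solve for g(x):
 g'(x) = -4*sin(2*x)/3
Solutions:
 g(x) = C1 + 2*cos(2*x)/3


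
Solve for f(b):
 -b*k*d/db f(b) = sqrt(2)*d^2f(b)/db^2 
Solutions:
 f(b) = Piecewise((-2^(3/4)*sqrt(pi)*C1*erf(2^(1/4)*b*sqrt(k)/2)/(2*sqrt(k)) - C2, (k > 0) | (k < 0)), (-C1*b - C2, True))


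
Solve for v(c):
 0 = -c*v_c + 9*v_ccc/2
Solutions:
 v(c) = C1 + Integral(C2*airyai(6^(1/3)*c/3) + C3*airybi(6^(1/3)*c/3), c)


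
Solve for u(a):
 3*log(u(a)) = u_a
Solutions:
 li(u(a)) = C1 + 3*a


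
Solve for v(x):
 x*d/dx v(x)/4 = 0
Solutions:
 v(x) = C1


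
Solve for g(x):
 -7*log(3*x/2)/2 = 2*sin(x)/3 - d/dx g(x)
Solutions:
 g(x) = C1 + 7*x*log(x)/2 - 7*x/2 - 4*x*log(2) + x*log(6)/2 + 3*x*log(3) - 2*cos(x)/3


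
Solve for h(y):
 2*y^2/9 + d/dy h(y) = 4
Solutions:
 h(y) = C1 - 2*y^3/27 + 4*y


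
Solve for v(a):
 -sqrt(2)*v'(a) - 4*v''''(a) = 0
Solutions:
 v(a) = C1 + C4*exp(-sqrt(2)*a/2) + (C2*sin(sqrt(6)*a/4) + C3*cos(sqrt(6)*a/4))*exp(sqrt(2)*a/4)


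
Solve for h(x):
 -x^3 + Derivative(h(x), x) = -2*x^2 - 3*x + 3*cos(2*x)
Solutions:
 h(x) = C1 + x^4/4 - 2*x^3/3 - 3*x^2/2 + 3*sin(2*x)/2


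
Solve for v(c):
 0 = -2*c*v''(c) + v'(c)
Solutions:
 v(c) = C1 + C2*c^(3/2)


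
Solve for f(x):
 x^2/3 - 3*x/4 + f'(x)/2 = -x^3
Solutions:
 f(x) = C1 - x^4/2 - 2*x^3/9 + 3*x^2/4


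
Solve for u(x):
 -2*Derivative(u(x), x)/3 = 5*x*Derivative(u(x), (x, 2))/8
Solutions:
 u(x) = C1 + C2/x^(1/15)


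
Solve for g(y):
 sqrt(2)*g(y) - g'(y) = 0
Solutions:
 g(y) = C1*exp(sqrt(2)*y)


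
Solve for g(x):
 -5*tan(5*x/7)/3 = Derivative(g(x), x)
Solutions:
 g(x) = C1 + 7*log(cos(5*x/7))/3


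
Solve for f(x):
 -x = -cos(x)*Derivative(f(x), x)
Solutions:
 f(x) = C1 + Integral(x/cos(x), x)


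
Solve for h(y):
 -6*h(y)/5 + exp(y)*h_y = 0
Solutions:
 h(y) = C1*exp(-6*exp(-y)/5)


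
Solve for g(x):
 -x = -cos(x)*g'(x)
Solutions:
 g(x) = C1 + Integral(x/cos(x), x)


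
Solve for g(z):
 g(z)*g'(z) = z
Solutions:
 g(z) = -sqrt(C1 + z^2)
 g(z) = sqrt(C1 + z^2)
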